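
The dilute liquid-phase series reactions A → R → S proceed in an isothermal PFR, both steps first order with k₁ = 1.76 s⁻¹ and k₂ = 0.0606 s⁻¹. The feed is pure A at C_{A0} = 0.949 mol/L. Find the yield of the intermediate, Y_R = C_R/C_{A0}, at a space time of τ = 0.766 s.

0.720

The intermediate concentration in a first-order A→B→C sequence is C_R = k₁C_{A0}(e^(−k₁τ) − e^(−k₂τ))/(k₂−k₁).
e^(−k₁τ) = e^(−1.76×0.766) = e^(−1.348) = 0.2597; e^(−k₂τ) = e^(−0.04642) = 0.9546.
C_R = 1.76×0.949/(0.0606−1.76) × (0.2597−0.9546) = (-0.9828)×(-0.6949) = 0.6830 mol/L.
Y_R = C_R/C_{A0} = 0.6830/0.949 = 0.720.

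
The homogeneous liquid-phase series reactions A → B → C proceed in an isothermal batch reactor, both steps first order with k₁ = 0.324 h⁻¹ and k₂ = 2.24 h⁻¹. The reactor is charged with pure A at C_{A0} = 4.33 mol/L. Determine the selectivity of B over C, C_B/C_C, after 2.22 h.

0.188

For first-order series with pure A initially, C_B(t) = k₁C_{A0}/(k₂−k₁)·(e^(−k₁t) − e^(−k₂t)).
e^(−k₁t) = e^(−0.324×2.22) = e^(−0.7193) = 0.4871; e^(−k₂t) = e^(−4.973) = 0.006924.
C_B = 0.324×4.33/(2.24−0.324) × (0.4871−0.006924) = 0.7322×0.4802 = 0.3516 mol/L.
C_A = C_{A0}e^(−k₁t) = 2.109 mol/L, so C_C = C_{A0}−C_A−C_B = 1.869 mol/L; C_B/C_C = 0.188.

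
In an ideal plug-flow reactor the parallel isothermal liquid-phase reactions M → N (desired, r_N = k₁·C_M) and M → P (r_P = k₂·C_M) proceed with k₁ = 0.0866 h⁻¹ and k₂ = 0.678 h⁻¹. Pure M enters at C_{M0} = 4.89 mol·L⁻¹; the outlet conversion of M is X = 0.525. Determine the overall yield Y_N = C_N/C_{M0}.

0.0595

C_M = C_{M0}(1−X) = 2.323 mol·L⁻¹.
Both paths are first order in M, so the instantaneous fraction to N is constant: dC_N/d(−C_M) = k₁/(k₁+k₂) = 0.1133.
C_N = 0.1133·(C_{M0}−C_M) = 0.1133×2.567 = 0.291 mol·L⁻¹.
Y_N = C_N/C_{M0} = 0.2908/4.89 = 0.0595.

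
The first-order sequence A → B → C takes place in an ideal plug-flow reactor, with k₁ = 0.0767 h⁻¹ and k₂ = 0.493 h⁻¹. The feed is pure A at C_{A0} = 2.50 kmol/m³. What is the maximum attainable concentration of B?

At the optimum, C_{B,max}/C_{A0} = (k₁/k₂)^[k₂/(k₂−k₁)].
= (0.0767/0.493)^(0.493/(0.493−0.0767)) = (0.1556)^(1.184) = 0.1104.
C_{B,max} = 0.1104×2.50 = 0.276 kmol/m³.

0.276 kmol/m³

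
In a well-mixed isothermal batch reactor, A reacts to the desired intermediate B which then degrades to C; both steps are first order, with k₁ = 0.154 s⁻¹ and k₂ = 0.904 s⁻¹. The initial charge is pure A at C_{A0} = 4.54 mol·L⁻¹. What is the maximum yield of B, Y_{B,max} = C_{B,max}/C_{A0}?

At the optimum, C_{B,max}/C_{A0} = (k₁/k₂)^[k₂/(k₂−k₁)].
= (0.154/0.904)^(0.904/(0.904−0.154)) = (0.1704)^(1.205) = 0.1184.

0.118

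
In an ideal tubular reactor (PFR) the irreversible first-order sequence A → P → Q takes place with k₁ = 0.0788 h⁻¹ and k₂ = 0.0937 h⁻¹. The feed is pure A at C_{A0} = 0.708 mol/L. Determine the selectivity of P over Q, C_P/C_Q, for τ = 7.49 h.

2.27

The intermediate concentration in a first-order A→B→C sequence is C_P = k₁C_{A0}(e^(−k₁τ) − e^(−k₂τ))/(k₂−k₁).
e^(−k₁τ) = e^(−0.0788×7.49) = e^(−0.5902) = 0.5542; e^(−k₂τ) = e^(−0.7018) = 0.4957.
C_P = 0.0788×0.708/(0.0937−0.0788) × (0.5542−0.4957) = 3.744×0.05852 = 0.2191 mol/L.
C_A = C_{A0}e^(−k₁τ) = 0.3924 mol/L, so C_Q = C_{A0}−C_A−C_P = 0.09649 mol/L; C_P/C_Q = 2.27.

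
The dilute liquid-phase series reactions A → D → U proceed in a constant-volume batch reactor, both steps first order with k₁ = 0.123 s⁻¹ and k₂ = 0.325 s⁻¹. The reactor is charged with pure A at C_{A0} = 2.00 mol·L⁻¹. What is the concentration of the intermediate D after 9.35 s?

0.327 mol·L⁻¹

The intermediate concentration in a first-order A→B→C sequence is C_D = k₁C_{A0}(e^(−k₁t) − e^(−k₂t))/(k₂−k₁).
e^(−k₁t) = e^(−0.123×9.35) = e^(−1.150) = 0.3166; e^(−k₂t) = e^(−3.039) = 0.04789.
C_D = 0.123×2.00/(0.325−0.123) × (0.3166−0.04789) = 1.218×0.2687 = 0.3273 mol·L⁻¹.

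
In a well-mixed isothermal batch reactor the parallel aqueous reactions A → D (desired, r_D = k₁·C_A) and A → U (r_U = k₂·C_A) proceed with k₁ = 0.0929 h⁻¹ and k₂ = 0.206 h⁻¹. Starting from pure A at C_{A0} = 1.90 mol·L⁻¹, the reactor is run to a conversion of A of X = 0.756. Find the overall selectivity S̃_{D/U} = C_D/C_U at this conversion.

0.451

C_A = C_{A0}(1−X) = 0.4636 mol·L⁻¹.
Both paths are first order in A, so the instantaneous fraction to D is constant: dC_D/d(−C_A) = k₁/(k₁+k₂) = 0.3108.
C_D = 0.3108·(C_{A0}−C_A) = 0.3108×1.436 = 0.446 mol·L⁻¹.
C_U = (C_{A0}−C_A)−C_D = 0.9900 mol·L⁻¹; S̃_{D/U} = 0.4464/0.9900 = 0.451.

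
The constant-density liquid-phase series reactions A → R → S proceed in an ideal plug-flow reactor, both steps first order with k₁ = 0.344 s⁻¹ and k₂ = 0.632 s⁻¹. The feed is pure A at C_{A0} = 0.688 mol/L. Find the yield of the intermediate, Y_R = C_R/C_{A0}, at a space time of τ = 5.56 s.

0.141

For first-order series with pure A initially, C_R(τ) = k₁C_{A0}/(k₂−k₁)·(e^(−k₁τ) − e^(−k₂τ)).
e^(−k₁τ) = e^(−0.344×5.56) = e^(−1.913) = 0.1477; e^(−k₂τ) = e^(−3.514) = 0.02978.
C_R = 0.344×0.688/(0.632−0.344) × (0.1477−0.02978) = 0.8218×0.1179 = 0.09690 mol/L.
Y_R = C_R/C_{A0} = 0.09690/0.688 = 0.141.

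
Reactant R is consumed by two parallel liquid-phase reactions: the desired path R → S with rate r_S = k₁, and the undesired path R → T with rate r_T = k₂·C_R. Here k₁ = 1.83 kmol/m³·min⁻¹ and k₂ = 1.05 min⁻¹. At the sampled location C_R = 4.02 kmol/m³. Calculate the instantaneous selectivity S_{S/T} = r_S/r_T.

0.434

S_{S/T} = r_S/r_T = (k₁)/(k₂·C_R) = (k₁/k₂)·C_R⁻¹.
= (1.83) / (1.05×4.020) = 1.830/4.221 = 0.434.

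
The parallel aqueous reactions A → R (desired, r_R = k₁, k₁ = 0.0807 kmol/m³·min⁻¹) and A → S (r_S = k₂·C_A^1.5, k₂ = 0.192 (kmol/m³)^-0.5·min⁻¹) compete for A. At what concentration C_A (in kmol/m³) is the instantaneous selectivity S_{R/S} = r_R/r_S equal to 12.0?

S_{R/S} = (k₁/k₂)·C_A^-1.5 ⇒ C_A = (S·k₂/k₁)^(1/(-1.5)).
= (12.0×0.192/0.0807)^(-0.6667) = (28.55)^(-0.6667) = 0.107 kmol/m³.

0.107 kmol/m³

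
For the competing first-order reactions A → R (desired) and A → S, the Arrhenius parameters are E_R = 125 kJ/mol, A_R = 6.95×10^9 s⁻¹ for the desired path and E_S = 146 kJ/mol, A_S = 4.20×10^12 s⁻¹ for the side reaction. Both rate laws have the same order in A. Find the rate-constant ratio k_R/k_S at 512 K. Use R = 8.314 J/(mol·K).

0.230

Since both paths have the same order in A, the concentration cancels and S_{R/S} = k_R/k_S = (A_R/A_S)·exp[(E_S−E_R)/(RT)].
(E_S−E_R)/(RT) = (146−125)×10³/(8.314×512) = 21000/4257 = 4.933.
k_R/k_S = (6.95×10^9/4.20×10^12)·exp(4.933) = 0.001655 × 138.8 = 0.230.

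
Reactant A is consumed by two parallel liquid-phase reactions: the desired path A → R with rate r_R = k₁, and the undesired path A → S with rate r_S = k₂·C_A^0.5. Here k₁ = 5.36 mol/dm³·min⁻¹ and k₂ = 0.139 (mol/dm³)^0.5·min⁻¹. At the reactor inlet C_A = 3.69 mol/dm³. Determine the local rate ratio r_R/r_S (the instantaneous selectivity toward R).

20.1

S_{R/S} = r_R/r_S = (k₁)/(k₂·C_A^0.5) = (k₁/k₂)·C_A^-0.5.
= (5.36) / (0.139×3.690^0.5) = 5.360/0.2670 = 20.1.
The undesired path is higher order in A, so low C_A (CSTR or dilute feed) favours R.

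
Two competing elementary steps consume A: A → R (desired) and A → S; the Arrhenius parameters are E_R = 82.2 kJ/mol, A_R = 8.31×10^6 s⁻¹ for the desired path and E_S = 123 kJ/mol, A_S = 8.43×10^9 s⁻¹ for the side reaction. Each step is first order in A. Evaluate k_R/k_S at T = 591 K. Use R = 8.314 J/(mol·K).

Since both paths have the same order in A, the concentration cancels and S_{R/S} = k_R/k_S = (A_R/A_S)·exp[(E_S−E_R)/(RT)].
(E_S−E_R)/(RT) = (123−82.2)×10³/(8.314×591) = 40800/4914 = 8.304.
k_R/k_S = (8.31×10^6/8.43×10^9)·exp(8.304) = 9.858×10^-4 × 4038 = 3.98.

3.98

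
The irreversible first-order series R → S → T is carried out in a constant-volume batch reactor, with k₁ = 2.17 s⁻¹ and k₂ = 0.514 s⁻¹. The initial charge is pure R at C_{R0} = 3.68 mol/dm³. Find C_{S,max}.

Evaluating C_S at t_opt = ln(k₂/k₁)/(k₂−k₁) gives C_{S,max}/C_{R0} = (k₁/k₂)^[k₂/(k₂−k₁)].
= (2.17/0.514)^(0.514/(0.514−2.17)) = (4.222)^(-0.3104) = 0.6395.
C_{S,max} = 0.6395×3.68 = 2.35 mol/dm³.

2.35 mol/dm³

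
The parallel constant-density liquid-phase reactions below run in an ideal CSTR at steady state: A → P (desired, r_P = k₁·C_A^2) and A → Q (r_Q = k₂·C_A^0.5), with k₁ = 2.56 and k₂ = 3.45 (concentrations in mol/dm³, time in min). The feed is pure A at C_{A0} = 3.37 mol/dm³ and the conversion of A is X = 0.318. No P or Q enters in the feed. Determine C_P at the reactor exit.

Exit C_A = C_{A0}(1−X) = 3.37×0.682 = 2.298 mol/dm³.
In a CSTR the entire volume is at exit conditions, so r_P = 2.56×2.298^2 = 13.52 and r_Q = 3.45×2.298^0.5 = 5.230.
Fraction of consumed A going to P: r_P/(r_P+r_Q) = 0.7211.
C_P = 0.7211·C_{A0}·X = 0.7211×3.37×0.318 = 0.773 mol/dm³.

0.773 mol/dm³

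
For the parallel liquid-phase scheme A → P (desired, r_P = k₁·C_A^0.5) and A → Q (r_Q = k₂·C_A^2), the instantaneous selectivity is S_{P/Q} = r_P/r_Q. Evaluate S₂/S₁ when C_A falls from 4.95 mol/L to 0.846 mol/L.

S_{P/Q} = (k₁/k₂)·C_A^-1.5, so S₂/S₁ = (C_{A,2}/C_{A,1})^-1.5.
= (0.846/4.95)^(-1.5) = (0.1709)^(-1.5) = 14.2.
Selectivity toward P rises as C_A falls — low-concentration operation is favoured.

14.2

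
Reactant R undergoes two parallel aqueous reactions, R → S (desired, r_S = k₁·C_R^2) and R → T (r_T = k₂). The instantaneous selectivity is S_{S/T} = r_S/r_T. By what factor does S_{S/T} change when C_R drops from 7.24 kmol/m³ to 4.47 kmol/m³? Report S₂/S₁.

S_{S/T} = (k₁/k₂)·C_R^2, so S₂/S₁ = (C_{R,2}/C_{R,1})^2.
= (4.47/7.24)^2 = (0.6174)^2 = 0.381.
Selectivity toward S falls as C_R falls — high-concentration operation is favoured.

0.381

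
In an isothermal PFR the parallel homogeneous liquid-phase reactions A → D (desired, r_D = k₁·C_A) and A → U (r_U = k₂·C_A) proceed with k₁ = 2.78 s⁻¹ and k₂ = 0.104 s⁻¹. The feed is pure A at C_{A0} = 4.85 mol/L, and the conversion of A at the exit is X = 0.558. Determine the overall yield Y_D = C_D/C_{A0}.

0.538

C_A = C_{A0}(1−X) = 2.144 mol/L.
Both paths are first order in A, so the instantaneous fraction to D is constant: dC_D/d(−C_A) = k₁/(k₁+k₂) = 0.9639.
C_D = 0.9639·(C_{A0}−C_A) = 0.9639×2.706 = 2.61 mol/L.
Y_D = C_D/C_{A0} = 2.609/4.85 = 0.538.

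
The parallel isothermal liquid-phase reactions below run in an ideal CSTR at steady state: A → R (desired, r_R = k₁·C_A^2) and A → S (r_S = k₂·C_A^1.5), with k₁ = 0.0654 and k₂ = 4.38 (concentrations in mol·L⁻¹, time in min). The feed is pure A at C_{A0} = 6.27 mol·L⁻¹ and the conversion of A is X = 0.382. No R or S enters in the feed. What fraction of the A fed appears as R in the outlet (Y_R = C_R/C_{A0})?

Exit C_A = C_{A0}(1−X) = 6.27×0.618 = 3.875 mol·L⁻¹.
A CSTR operates uniformly at the exit composition, giving r_R = 0.9820 and r_S = 33.41 (each k·C_A^n at C_A = 3.875).
Fraction of consumed A going to R: r_R/(r_R+r_S) = 0.02855.
C_R = 0.02855·C_{A0}·X = 0.02855×6.27×0.382 = 0.0684 mol·L⁻¹; Y_R = C_R/C_{A0} = 0.0109.

0.0109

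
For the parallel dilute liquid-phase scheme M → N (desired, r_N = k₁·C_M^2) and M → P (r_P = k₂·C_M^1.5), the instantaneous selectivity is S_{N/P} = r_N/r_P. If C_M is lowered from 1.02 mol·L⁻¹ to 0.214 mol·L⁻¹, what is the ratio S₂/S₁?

0.458

S_{N/P} = (k₁/k₂)·C_M^0.5, so S₂/S₁ = (C_{M,2}/C_{M,1})^0.5.
= (0.214/1.02)^0.5 = (0.2098)^0.5 = 0.458.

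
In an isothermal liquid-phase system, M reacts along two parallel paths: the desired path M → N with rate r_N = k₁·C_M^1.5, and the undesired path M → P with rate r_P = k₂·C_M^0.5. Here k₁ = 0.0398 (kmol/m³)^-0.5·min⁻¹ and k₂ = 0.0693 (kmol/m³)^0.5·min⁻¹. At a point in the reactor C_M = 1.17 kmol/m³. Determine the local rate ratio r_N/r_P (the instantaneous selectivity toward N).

S_{N/P} = r_N/r_P = (k₁·C_M^1.5)/(k₂·C_M^0.5) = (k₁/k₂)·C_M.
= (0.0398×1.170^1.5) / (0.0693×1.170^0.5) = 0.05037/0.07496 = 0.672.

0.672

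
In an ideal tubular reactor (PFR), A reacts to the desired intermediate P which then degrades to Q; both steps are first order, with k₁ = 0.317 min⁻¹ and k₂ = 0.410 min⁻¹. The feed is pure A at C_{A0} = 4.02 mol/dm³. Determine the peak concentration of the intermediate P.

For a first-order series the maximum intermediate yield is C_{P,max}/C_{A0} = (k₁/k₂)^[k₂/(k₂−k₁)].
= (0.317/0.410)^(0.410/(0.410−0.317)) = (0.7732)^(4.409) = 0.3217.
C_{P,max} = 0.3217×4.02 = 1.29 mol/dm³.

1.29 mol/dm³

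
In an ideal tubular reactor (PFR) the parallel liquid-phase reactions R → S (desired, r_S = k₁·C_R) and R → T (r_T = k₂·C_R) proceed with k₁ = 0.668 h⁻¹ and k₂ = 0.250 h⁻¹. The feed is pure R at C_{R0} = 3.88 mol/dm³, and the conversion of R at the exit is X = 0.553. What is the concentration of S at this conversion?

C_R = C_{R0}(1−X) = 1.734 mol/dm³.
Both paths are first order in R, so the instantaneous fraction to S is constant: dC_S/d(−C_R) = k₁/(k₁+k₂) = 0.7277.
C_S = 0.7277·(C_{R0}−C_R) = 0.7277×2.146 = 1.56 mol/dm³.

1.56 mol/dm³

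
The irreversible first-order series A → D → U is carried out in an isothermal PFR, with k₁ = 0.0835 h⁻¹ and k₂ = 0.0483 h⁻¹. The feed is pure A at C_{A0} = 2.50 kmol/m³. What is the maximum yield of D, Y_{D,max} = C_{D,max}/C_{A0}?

At the optimum, C_{D,max}/C_{A0} = (k₁/k₂)^[k₂/(k₂−k₁)].
= (0.0835/0.0483)^(0.0483/(0.0483−0.0835)) = (1.729)^(-1.372) = 0.4718.

0.472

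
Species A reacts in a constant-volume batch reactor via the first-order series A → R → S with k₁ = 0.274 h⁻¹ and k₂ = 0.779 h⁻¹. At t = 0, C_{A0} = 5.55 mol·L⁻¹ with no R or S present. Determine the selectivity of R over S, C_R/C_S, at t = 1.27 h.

1.61

The intermediate concentration in a first-order A→B→C sequence is C_R = k₁C_{A0}(e^(−k₁t) − e^(−k₂t))/(k₂−k₁).
e^(−k₁t) = e^(−0.274×1.27) = e^(−0.3480) = 0.7061; e^(−k₂t) = e^(−0.9893) = 0.3718.
C_R = 0.274×5.55/(0.779−0.274) × (0.7061−0.3718) = 3.011×0.3343 = 1.007 mol·L⁻¹.
C_A = C_{A0}e^(−k₁t) = 3.919 mol·L⁻¹, so C_S = C_{A0}−C_A−C_R = 0.6244 mol·L⁻¹; C_R/C_S = 1.61.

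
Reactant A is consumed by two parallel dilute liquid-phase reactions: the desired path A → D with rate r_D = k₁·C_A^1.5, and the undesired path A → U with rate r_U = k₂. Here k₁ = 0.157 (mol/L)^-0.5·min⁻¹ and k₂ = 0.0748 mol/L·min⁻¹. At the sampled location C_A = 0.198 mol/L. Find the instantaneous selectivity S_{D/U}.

S_{D/U} = r_D/r_U = (k₁·C_A^1.5)/(k₂) = (k₁/k₂)·C_A^1.5.
= (0.157×0.1980^1.5) / (0.0748) = 0.01383/0.07480 = 0.185.
Since the desired path is higher order in A, keeping C_A high (PFR or concentrated feed) favours D.

0.185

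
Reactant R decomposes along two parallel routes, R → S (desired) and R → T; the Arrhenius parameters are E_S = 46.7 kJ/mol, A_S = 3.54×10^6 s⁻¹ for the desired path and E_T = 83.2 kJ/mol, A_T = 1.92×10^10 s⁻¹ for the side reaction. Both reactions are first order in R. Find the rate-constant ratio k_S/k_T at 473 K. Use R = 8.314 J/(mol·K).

1.98

k_S/k_T = (A_S/A_T)·exp[−(E_S−E_T)/(RT)] = (A_S/A_T)·exp[(E_T−E_S)/(RT)].
(E_T−E_S)/(RT) = (83.2−46.7)×10³/(8.314×473) = 36500/3933 = 9.282.
k_S/k_T = (3.54×10^6/1.92×10^10)·exp(9.282) = 1.844×10^-4 × 10738 = 1.98.
Since E_S < E_T, lowering the temperature improves selectivity toward S.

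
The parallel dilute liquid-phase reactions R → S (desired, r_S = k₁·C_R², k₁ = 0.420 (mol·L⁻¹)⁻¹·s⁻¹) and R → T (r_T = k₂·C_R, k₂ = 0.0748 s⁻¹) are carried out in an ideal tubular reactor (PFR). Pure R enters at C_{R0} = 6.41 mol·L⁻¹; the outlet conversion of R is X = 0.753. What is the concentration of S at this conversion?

4.59 mol·L⁻¹

C_R = C_{R0}(1−X) = 1.583 mol·L⁻¹.
Along a PFR/batch, dC_T/dC_R = −r_T/(r_S+r_T) = −k₂/(k₂+k₁·C_R).
Integrating from C_{R0} to C_R: C_T = (0.0748/0.420)·ln[(0.0748+0.420·6.41)/(0.0748+0.420·1.58)] = 0.1781·ln(2.767/0.7398) = 0.2349 mol·L⁻¹.
Then C_S = (C_{R0}−C_R) − C_T = 4.827 − 0.2349 = 4.592 mol·L⁻¹.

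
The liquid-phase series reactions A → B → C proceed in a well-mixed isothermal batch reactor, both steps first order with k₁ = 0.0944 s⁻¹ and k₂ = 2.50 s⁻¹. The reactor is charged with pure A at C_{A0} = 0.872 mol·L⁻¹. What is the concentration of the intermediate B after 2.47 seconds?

0.0270 mol·L⁻¹

The intermediate concentration in a first-order A→B→C sequence is C_B = k₁C_{A0}(e^(−k₁t) − e^(−k₂t))/(k₂−k₁).
e^(−k₁t) = e^(−0.0944×2.47) = e^(−0.2332) = 0.7920; e^(−k₂t) = e^(−6.175) = 0.002081.
C_B = 0.0944×0.872/(2.50−0.0944) × (0.7920−0.002081) = 0.03422×0.7899 = 0.02703 mol·L⁻¹.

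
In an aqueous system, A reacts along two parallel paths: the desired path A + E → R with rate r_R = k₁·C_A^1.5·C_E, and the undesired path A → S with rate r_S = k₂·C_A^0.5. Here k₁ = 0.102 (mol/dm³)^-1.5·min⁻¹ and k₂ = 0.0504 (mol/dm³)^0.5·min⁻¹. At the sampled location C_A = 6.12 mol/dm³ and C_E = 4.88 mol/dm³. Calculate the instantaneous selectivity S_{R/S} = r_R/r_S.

S_{R/S} = r_R/r_S = (k₁·C_A^1.5·C_E)/(k₂·C_A^0.5) = (k₁/k₂)·C_A·C_E.
= (0.102×6.120^1.5×4.880) / (0.0504×6.120^0.5) = 7.536/0.1247 = 60.4.

60.4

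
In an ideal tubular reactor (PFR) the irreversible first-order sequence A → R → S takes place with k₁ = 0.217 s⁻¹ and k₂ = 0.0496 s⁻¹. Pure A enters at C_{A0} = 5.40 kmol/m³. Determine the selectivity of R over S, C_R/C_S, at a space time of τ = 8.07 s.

For first-order series with pure A initially, C_R(τ) = k₁C_{A0}/(k₂−k₁)·(e^(−k₁τ) − e^(−k₂τ)).
e^(−k₁τ) = e^(−0.217×8.07) = e^(−1.751) = 0.1736; e^(−k₂τ) = e^(−0.4003) = 0.6701.
C_R = 0.217×5.40/(0.0496−0.217) × (0.1736−0.6701) = (-7.000)×(-0.4966) = 3.476 kmol/m³.
C_A = C_{A0}e^(−k₁τ) = 0.9373 kmol/m³, so C_S = C_{A0}−C_A−C_R = 0.9867 kmol/m³; C_R/C_S = 3.52.

3.52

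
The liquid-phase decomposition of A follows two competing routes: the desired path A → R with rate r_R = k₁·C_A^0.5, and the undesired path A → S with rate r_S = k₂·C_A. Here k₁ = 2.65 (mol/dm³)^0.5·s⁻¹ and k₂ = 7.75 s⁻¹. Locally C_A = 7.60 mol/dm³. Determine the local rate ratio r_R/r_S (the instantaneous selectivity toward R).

S_{R/S} = r_R/r_S = (k₁·C_A^0.5)/(k₂·C_A) = (k₁/k₂)·C_A^-0.5.
= (2.65×7.600^0.5) / (7.75×7.600) = 7.306/58.90 = 0.124.

0.124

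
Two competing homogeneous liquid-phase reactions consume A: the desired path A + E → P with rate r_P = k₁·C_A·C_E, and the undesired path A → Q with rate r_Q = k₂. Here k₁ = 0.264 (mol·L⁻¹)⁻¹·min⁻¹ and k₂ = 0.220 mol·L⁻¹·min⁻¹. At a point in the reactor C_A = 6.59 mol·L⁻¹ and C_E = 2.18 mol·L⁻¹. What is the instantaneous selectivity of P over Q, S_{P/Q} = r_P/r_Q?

17.2

S_{P/Q} = r_P/r_Q = (k₁·C_A·C_E)/(k₂) = (k₁/k₂)·C_A·C_E.
= (0.264×6.590×2.180) / (0.220) = 3.793/0.2200 = 17.2.
Since the desired path is higher order in A, keeping C_A high (PFR or concentrated feed) favours P.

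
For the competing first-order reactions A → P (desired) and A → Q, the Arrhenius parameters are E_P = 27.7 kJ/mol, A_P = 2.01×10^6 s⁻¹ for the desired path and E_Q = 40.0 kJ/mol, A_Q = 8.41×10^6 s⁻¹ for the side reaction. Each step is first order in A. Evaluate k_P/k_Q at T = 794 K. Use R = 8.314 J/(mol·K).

Since both paths have the same order in A, the concentration cancels and S_{P/Q} = k_P/k_Q = (A_P/A_Q)·exp[(E_Q−E_P)/(RT)].
(E_Q−E_P)/(RT) = (40.0−27.7)×10³/(8.314×794) = 12300/6601 = 1.863.
k_P/k_Q = (2.01×10^6/8.41×10^6)·exp(1.863) = 0.2390 × 6.445 = 1.54.
Since E_P < E_Q, lowering the temperature improves selectivity toward P.

1.54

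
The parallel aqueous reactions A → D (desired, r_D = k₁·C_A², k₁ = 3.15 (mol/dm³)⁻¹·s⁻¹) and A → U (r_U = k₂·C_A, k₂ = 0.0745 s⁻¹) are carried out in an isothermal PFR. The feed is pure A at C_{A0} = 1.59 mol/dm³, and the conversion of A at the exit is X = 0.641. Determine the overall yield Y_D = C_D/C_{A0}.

0.626

C_A = C_{A0}(1−X) = 0.5708 mol/dm³.
Along a PFR/batch, dC_U/dC_A = −r_U/(r_D+r_U) = −k₂/(k₂+k₁·C_A).
Integrating from C_{A0} to C_A: C_U = (0.0745/3.15)·ln[(0.0745+3.15·1.59)/(0.0745+3.15·0.571)] = 0.02365·ln(5.083/1.873) = 0.02362 mol/dm³.
Then C_D = (C_{A0}−C_A) − C_U = 1.019 − 0.02362 = 0.9956 mol/dm³.
Y_D = C_D/C_{A0} = 0.9956/1.59 = 0.626.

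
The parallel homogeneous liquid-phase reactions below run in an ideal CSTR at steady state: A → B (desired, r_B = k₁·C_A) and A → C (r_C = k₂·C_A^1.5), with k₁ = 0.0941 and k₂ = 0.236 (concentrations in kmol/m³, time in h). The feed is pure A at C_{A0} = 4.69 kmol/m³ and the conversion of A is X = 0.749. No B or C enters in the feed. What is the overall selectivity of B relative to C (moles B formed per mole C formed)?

Exit C_A = C_{A0}(1−X) = 4.69×0.251 = 1.177 kmol/m³.
A CSTR operates uniformly at the exit composition, giving r_B = 0.1108 and r_C = 0.3014 (each k·C_A^n at C_A = 1.177).
Overall selectivity = C_B/C_C = r_Bτ/(r_Cτ) = r_B/r_C = 0.367.

0.367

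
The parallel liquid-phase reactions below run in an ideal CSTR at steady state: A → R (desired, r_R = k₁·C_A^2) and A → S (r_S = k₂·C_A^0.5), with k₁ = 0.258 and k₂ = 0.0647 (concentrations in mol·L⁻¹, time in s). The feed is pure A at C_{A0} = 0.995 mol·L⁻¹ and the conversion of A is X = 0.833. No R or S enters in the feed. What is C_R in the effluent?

Exit C_A = C_{A0}(1−X) = 0.995×0.167 = 0.1662 mol·L⁻¹.
In a CSTR the entire volume is at exit conditions, so r_R = 0.258×0.1662^2 = 0.007124 and r_S = 0.0647×0.1662^0.5 = 0.02637.
Fraction of consumed A going to R: r_R/(r_R+r_S) = 0.2127.
C_R = 0.2127·C_{A0}·X = 0.2127×0.995×0.833 = 0.176 mol·L⁻¹.

0.176 mol·L⁻¹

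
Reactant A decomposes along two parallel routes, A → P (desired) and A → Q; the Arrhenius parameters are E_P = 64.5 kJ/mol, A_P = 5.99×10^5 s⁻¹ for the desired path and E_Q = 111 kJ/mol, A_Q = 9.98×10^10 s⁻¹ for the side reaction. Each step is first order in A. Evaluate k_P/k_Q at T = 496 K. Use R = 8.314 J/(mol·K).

k_P/k_Q = (A_P/A_Q)·exp[−(E_P−E_Q)/(RT)] = (A_P/A_Q)·exp[(E_Q−E_P)/(RT)].
(E_Q−E_P)/(RT) = (111−64.5)×10³/(8.314×496) = 46500/4124 = 11.28.
k_P/k_Q = (5.99×10^5/9.98×10^10)·exp(11.28) = 6.002×10^-6 × 78918 = 0.474.
Since E_P < E_Q, lowering the temperature improves selectivity toward P.

0.474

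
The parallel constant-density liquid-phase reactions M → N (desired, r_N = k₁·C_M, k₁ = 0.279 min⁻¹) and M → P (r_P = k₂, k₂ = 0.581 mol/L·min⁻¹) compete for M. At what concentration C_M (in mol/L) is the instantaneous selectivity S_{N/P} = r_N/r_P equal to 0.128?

0.267 mol/L

S_{N/P} = (k₁/k₂)·C_M ⇒ C_M = S·k₂/k₁.
= 0.128×0.581/0.279 = 0.267 mol/L.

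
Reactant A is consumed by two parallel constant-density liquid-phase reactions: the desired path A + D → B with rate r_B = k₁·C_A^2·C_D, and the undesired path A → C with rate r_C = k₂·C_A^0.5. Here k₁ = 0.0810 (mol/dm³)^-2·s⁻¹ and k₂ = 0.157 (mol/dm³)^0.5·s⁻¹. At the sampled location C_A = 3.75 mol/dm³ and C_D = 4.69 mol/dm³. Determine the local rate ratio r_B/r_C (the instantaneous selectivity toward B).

17.6

S_{B/C} = r_B/r_C = (k₁·C_A^2·C_D)/(k₂·C_A^0.5) = (k₁/k₂)·C_A^1.5·C_D.
= (0.0810×3.750^2×4.690) / (0.157×3.750^0.5) = 5.342/0.3040 = 17.6.
Since the desired path is higher order in A, keeping C_A high (PFR or concentrated feed) favours B.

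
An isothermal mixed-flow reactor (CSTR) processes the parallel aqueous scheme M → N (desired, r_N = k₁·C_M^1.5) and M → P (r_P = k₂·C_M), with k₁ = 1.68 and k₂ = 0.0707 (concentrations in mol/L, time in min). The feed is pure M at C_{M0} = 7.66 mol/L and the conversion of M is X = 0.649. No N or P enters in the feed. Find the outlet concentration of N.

Exit C_M = C_{M0}(1−X) = 7.66×0.351 = 2.689 mol/L.
Rates in a CSTR are evaluated at the outlet concentration: r_N = 1.68×2.689^1.5 = 7.407, r_P = 0.0707×2.689 = 0.1901.
Fraction of consumed M going to N: r_N/(r_N+r_P) = 0.9750.
C_N = 0.9750·C_{M0}·X = 0.9750×7.66×0.649 = 4.85 mol/L.

4.85 mol/L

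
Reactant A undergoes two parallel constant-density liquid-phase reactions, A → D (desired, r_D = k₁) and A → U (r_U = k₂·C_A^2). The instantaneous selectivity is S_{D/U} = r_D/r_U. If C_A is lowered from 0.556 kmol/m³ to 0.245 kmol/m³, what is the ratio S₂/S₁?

S_{D/U} = (k₁/k₂)·C_A^-2, so S₂/S₁ = (C_{A,2}/C_{A,1})^-2.
= (0.245/0.556)^(-2) = (0.4406)^(-2) = 5.15.
Selectivity toward D rises as C_A falls — low-concentration operation is favoured.

5.15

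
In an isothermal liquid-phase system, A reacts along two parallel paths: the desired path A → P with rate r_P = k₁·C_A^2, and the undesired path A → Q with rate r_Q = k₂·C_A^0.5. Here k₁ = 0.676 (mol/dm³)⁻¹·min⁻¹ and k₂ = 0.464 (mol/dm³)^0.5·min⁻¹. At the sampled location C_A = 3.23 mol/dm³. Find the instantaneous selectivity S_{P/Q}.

S_{P/Q} = r_P/r_Q = (k₁·C_A^2)/(k₂·C_A^0.5) = (k₁/k₂)·C_A^1.5.
= (0.676×3.230^2) / (0.464×3.230^0.5) = 7.053/0.8339 = 8.46.

8.46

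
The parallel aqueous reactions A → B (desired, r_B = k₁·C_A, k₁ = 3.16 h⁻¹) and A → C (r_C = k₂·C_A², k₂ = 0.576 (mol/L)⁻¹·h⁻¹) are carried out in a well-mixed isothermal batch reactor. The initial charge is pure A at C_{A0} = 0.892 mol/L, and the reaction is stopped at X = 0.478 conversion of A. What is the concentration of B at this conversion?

0.380 mol/L

C_A = C_{A0}(1−X) = 0.4656 mol/L.
Along a PFR/batch, dC_B/dC_A = −r_B/(r_B+r_C) = −k₁/(k₁+k₂·C_A).
Integrating from C_{A0} to C_A: C_B = (3.16/0.576)·ln[(3.16+0.576·0.892)/(3.16+0.576·0.466)] = 5.486·ln(3.674/3.428) = 0.3796 mol/L.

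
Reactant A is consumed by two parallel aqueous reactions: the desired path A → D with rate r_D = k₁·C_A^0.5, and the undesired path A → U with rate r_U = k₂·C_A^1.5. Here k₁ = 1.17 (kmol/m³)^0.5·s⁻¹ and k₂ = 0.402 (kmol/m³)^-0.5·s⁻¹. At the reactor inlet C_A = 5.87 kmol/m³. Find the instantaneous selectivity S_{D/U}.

S_{D/U} = r_D/r_U = (k₁·C_A^0.5)/(k₂·C_A^1.5) = (k₁/k₂)·C_A⁻¹.
= (1.17×5.870^0.5) / (0.402×5.870^1.5) = 2.835/5.717 = 0.496.

0.496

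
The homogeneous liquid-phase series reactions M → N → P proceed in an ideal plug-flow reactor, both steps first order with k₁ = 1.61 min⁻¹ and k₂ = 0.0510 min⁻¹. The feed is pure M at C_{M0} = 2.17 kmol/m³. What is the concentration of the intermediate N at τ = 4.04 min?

1.82 kmol/m³

The intermediate concentration in a first-order A→B→C sequence is C_N = k₁C_{M0}(e^(−k₁τ) − e^(−k₂τ))/(k₂−k₁).
e^(−k₁τ) = e^(−1.61×4.04) = e^(−6.504) = 0.001497; e^(−k₂τ) = e^(−0.2060) = 0.8138.
C_N = 1.61×2.17/(0.0510−1.61) × (0.001497−0.8138) = (-2.241)×(-0.8123) = 1.820 kmol/m³.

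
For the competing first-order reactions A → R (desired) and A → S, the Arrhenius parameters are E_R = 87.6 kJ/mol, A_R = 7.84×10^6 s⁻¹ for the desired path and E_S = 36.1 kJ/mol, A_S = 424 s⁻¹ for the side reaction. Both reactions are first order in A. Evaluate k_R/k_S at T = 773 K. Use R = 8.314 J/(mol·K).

6.12

With equal orders, S_{R/S} = k_R/k_S = (A_R/A_S)·exp[(E_S−E_R)/(RT)].
(E_S−E_R)/(RT) = (36.1−87.6)×10³/(8.314×773) = -51500/6427 = -8.013.
k_R/k_S = (7.84×10^6/424)·exp(-8.013) = 18491 × 3.310×10^-4 = 6.12.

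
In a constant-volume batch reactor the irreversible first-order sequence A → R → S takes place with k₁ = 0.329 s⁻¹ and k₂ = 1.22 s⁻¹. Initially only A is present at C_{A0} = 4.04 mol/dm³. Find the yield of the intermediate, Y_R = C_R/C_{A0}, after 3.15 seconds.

0.123

The intermediate concentration in a first-order A→B→C sequence is C_R = k₁C_{A0}(e^(−k₁t) − e^(−k₂t))/(k₂−k₁).
e^(−k₁t) = e^(−0.329×3.15) = e^(−1.036) = 0.3547; e^(−k₂t) = e^(−3.843) = 0.02143.
C_R = 0.329×4.04/(1.22−0.329) × (0.3547−0.02143) = 1.492×0.3333 = 0.4972 mol/dm³.
Y_R = C_R/C_{A0} = 0.4972/4.04 = 0.123.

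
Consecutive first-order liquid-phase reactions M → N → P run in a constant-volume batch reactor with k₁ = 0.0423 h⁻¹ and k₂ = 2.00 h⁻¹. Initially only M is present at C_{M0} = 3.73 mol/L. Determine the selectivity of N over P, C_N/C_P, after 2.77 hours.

0.209

Solving the coupled first-order balances gives C_N(t) = [k₁/(k₂−k₁)]·C_{M0}·(e^(−k₁t) − e^(−k₂t)).
e^(−k₁t) = e^(−0.0423×2.77) = e^(−0.1172) = 0.8894; e^(−k₂t) = e^(−5.540) = 0.003927.
C_N = 0.0423×3.73/(2.00−0.0423) × (0.8894−0.003927) = 0.08059×0.8855 = 0.07137 mol/L.
C_M = C_{M0}e^(−k₁t) = 3.318 mol/L, so C_P = C_{M0}−C_M−C_N = 0.3410 mol/L; C_N/C_P = 0.209.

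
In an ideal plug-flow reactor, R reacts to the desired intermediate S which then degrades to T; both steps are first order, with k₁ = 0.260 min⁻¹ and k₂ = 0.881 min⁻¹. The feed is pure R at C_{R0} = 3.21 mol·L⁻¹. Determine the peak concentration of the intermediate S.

At the optimum, C_{S,max}/C_{R0} = (k₁/k₂)^[k₂/(k₂−k₁)].
= (0.260/0.881)^(0.881/(0.881−0.260)) = (0.2951)^(1.419) = 0.1771.
C_{S,max} = 0.1771×3.21 = 0.568 mol·L⁻¹.

0.568 mol·L⁻¹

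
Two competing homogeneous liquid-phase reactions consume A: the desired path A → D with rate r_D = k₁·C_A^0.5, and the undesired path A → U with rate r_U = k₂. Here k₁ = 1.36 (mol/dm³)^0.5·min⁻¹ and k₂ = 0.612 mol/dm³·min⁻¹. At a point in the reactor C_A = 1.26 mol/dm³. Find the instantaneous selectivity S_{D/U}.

S_{D/U} = r_D/r_U = (k₁·C_A^0.5)/(k₂) = (k₁/k₂)·C_A^0.5.
= (1.36×1.260^0.5) / (0.612) = 1.527/0.6120 = 2.49.
Since the desired path is higher order in A, keeping C_A high (PFR or concentrated feed) favours D.

2.49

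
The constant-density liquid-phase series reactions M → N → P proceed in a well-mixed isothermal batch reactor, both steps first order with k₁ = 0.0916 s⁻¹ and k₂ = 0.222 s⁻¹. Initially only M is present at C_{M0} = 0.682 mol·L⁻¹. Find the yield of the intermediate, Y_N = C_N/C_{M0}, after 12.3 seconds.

The intermediate concentration in a first-order A→B→C sequence is C_N = k₁C_{M0}(e^(−k₁t) − e^(−k₂t))/(k₂−k₁).
e^(−k₁t) = e^(−0.0916×12.3) = e^(−1.127) = 0.3241; e^(−k₂t) = e^(−2.731) = 0.06518.
C_N = 0.0916×0.682/(0.222−0.0916) × (0.3241−0.06518) = 0.4791×0.2589 = 0.1240 mol·L⁻¹.
Y_N = C_N/C_{M0} = 0.1240/0.682 = 0.182.

0.182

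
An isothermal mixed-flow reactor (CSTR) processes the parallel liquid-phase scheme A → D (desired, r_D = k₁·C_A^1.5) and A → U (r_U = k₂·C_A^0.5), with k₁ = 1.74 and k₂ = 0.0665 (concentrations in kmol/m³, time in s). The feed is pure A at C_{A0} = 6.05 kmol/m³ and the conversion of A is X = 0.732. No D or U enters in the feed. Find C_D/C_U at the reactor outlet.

42.4

Exit C_A = C_{A0}(1−X) = 6.05×0.268 = 1.621 kmol/m³.
A CSTR operates uniformly at the exit composition, giving r_D = 3.592 and r_U = 0.08468 (each k·C_A^n at C_A = 1.621).
Overall selectivity = C_D/C_U = r_Dτ/(r_Uτ) = r_D/r_U = 42.4.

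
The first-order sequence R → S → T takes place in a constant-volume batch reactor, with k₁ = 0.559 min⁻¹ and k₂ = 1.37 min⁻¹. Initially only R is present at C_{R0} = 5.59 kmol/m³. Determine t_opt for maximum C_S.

For first-order series the maximum of C_S occurs at t_opt = ln(k₂/k₁)/(k₂−k₁).
= ln(1.37/0.559)/(1.37−0.559) = ln(2.451)/0.8110 = 0.8964/0.8110 = 1.11 min.

1.11 min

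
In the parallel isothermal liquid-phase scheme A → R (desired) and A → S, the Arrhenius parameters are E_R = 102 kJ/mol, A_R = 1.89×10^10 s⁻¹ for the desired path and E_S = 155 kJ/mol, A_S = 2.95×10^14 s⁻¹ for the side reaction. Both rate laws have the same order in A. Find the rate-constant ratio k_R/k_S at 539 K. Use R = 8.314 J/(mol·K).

k_R/k_S = (A_R/A_S)·exp[−(E_R−E_S)/(RT)] = (A_R/A_S)·exp[(E_S−E_R)/(RT)].
(E_S−E_R)/(RT) = (155−102)×10³/(8.314×539) = 53000/4481 = 11.83.
k_R/k_S = (1.89×10^10/2.95×10^14)·exp(11.83) = 6.407×10^-5 × 1.369×10^5 = 8.77.
Since E_R < E_S, lowering the temperature improves selectivity toward R.

8.77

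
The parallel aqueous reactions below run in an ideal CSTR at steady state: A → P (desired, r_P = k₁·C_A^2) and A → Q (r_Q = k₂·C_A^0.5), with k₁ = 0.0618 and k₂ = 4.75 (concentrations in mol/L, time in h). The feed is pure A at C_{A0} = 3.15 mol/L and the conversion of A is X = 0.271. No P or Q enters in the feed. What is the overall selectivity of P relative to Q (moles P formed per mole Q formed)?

Exit C_A = C_{A0}(1−X) = 3.15×0.729 = 2.296 mol/L.
A CSTR operates uniformly at the exit composition, giving r_P = 0.3259 and r_Q = 7.198 (each k·C_A^n at C_A = 2.296).
Overall selectivity = C_P/C_Q = r_Pτ/(r_Qτ) = r_P/r_Q = 0.0453.

0.0453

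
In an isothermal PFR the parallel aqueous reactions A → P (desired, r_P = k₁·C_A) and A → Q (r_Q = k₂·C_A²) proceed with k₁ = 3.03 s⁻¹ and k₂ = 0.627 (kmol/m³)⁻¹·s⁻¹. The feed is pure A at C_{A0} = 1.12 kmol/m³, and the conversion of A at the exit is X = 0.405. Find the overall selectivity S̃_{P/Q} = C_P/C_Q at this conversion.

5.43

C_A = C_{A0}(1−X) = 0.6664 kmol/m³.
Along a PFR/batch, dC_P/dC_A = −r_P/(r_P+r_Q) = −k₁/(k₁+k₂·C_A).
Integrating from C_{A0} to C_A: C_P = (3.03/0.627)·ln[(3.03+0.627·1.12)/(3.03+0.627·0.666)] = 4.833·ln(3.732/3.448) = 0.3830 kmol/m³.
C_Q = (C_{A0}−C_A)−C_P = 0.07056 kmol/m³; S̃_{P/Q} = 0.3830/0.07056 = 5.43.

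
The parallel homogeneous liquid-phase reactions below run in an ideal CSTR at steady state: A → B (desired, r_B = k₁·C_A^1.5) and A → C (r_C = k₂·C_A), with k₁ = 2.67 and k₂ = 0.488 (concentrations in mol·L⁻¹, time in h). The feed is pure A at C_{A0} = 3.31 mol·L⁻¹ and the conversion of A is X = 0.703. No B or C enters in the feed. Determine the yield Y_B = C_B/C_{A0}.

0.594

Exit C_A = C_{A0}(1−X) = 3.31×0.297 = 0.9831 mol·L⁻¹.
A CSTR operates uniformly at the exit composition, giving r_B = 2.602 and r_C = 0.4797 (each k·C_A^n at C_A = 0.9831).
Fraction of consumed A going to B: r_B/(r_B+r_C) = 0.8444.
C_B = 0.8444·C_{A0}·X = 0.8444×3.31×0.703 = 1.96 mol·L⁻¹; Y_B = C_B/C_{A0} = 0.594.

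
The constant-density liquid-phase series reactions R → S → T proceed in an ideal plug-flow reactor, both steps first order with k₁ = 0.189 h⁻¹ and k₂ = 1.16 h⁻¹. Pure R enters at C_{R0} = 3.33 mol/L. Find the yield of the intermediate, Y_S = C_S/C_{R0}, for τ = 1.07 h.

Solving the coupled first-order balances gives C_S(τ) = [k₁/(k₂−k₁)]·C_{R0}·(e^(−k₁τ) − e^(−k₂τ)).
e^(−k₁τ) = e^(−0.189×1.07) = e^(−0.2022) = 0.8169; e^(−k₂τ) = e^(−1.241) = 0.2890.
C_S = 0.189×3.33/(1.16−0.189) × (0.8169−0.2890) = 0.6482×0.5279 = 0.3421 mol/L.
Y_S = C_S/C_{R0} = 0.3421/3.33 = 0.103.

0.103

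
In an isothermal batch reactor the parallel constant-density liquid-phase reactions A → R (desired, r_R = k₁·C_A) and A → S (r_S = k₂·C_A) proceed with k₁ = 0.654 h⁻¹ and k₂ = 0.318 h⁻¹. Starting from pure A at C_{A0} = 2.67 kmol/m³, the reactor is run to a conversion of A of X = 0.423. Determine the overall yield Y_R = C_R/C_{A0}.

0.285

C_A = C_{A0}(1−X) = 1.541 kmol/m³.
Both paths are first order in A, so the instantaneous fraction to R is constant: dC_R/d(−C_A) = k₁/(k₁+k₂) = 0.6728.
C_R = 0.6728·(C_{A0}−C_A) = 0.6728×1.129 = 0.760 kmol/m³.
Y_R = C_R/C_{A0} = 0.7599/2.67 = 0.285.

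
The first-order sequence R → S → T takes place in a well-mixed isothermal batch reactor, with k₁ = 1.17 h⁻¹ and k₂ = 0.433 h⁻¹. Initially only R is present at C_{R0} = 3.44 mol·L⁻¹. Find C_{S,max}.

1.92 mol·L⁻¹

For a first-order series the maximum intermediate yield is C_{S,max}/C_{R0} = (k₁/k₂)^[k₂/(k₂−k₁)].
= (1.17/0.433)^(0.433/(0.433−1.17)) = (2.702)^(-0.5875) = 0.5577.
C_{S,max} = 0.5577×3.44 = 1.92 mol·L⁻¹.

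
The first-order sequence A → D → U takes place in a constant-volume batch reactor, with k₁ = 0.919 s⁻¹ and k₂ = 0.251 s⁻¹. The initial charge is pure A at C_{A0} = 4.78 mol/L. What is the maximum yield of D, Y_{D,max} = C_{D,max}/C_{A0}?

0.614

Evaluating C_D at t_opt = ln(k₂/k₁)/(k₂−k₁) gives C_{D,max}/C_{A0} = (k₁/k₂)^[k₂/(k₂−k₁)].
= (0.919/0.251)^(0.251/(0.251−0.919)) = (3.661)^(-0.3757) = 0.6141.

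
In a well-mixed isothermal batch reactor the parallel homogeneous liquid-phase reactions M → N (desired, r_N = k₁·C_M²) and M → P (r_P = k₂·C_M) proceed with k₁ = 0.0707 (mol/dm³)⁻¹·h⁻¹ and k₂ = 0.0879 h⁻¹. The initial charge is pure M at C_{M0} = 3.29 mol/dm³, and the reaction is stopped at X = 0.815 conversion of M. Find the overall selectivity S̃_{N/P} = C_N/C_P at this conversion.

1.41

C_M = C_{M0}(1−X) = 0.6087 mol/dm³.
Along a PFR/batch, dC_P/dC_M = −r_P/(r_N+r_P) = −k₂/(k₂+k₁·C_M).
Integrating from C_{M0} to C_M: C_P = (0.0879/0.0707)·ln[(0.0879+0.0707·3.29)/(0.0879+0.0707·0.609)] = 1.243·ln(0.3205/0.1309) = 1.113 mol/dm³.
Then C_N = (C_{M0}−C_M) − C_P = 2.681 − 1.113 = 1.568 mol/dm³.
S̃_{N/P} = C_N/C_P = 1.568/1.113 = 1.41.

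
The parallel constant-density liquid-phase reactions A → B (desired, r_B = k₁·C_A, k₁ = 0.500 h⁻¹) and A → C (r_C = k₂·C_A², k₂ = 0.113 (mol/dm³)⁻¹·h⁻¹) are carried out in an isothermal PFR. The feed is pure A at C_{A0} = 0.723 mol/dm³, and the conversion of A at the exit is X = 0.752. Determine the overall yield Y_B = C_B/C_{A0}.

0.683

C_A = C_{A0}(1−X) = 0.1793 mol/dm³.
Along a PFR/batch, dC_B/dC_A = −r_B/(r_B+r_C) = −k₁/(k₁+k₂·C_A).
Integrating from C_{A0} to C_A: C_B = (0.500/0.113)·ln[(0.500+0.113·0.723)/(0.500+0.113·0.179)] = 4.425·ln(0.5817/0.5203) = 0.4939 mol/dm³.
Y_B = C_B/C_{A0} = 0.4939/0.723 = 0.683.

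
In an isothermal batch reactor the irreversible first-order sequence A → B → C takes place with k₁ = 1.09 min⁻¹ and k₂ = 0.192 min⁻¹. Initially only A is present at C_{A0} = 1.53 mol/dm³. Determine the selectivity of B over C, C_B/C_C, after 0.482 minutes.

For first-order series with pure A initially, C_B(t) = k₁C_{A0}/(k₂−k₁)·(e^(−k₁t) − e^(−k₂t)).
e^(−k₁t) = e^(−1.09×0.482) = e^(−0.5254) = 0.5913; e^(−k₂t) = e^(−0.09254) = 0.9116.
C_B = 1.09×1.53/(0.192−1.09) × (0.5913−0.9116) = (-1.857)×(-0.3203) = 0.5948 mol/dm³.
C_A = C_{A0}e^(−k₁t) = 0.9047 mol/dm³, so C_C = C_{A0}−C_A−C_B = 0.03047 mol/dm³; C_B/C_C = 19.5.

19.5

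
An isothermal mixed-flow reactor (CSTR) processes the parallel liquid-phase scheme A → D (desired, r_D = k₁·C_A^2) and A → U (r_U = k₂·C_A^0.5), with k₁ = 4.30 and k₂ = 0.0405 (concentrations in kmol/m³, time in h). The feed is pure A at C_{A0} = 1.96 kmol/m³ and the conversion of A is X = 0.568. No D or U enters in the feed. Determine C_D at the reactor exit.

1.10 kmol/m³

Exit C_A = C_{A0}(1−X) = 1.96×0.432 = 0.8467 kmol/m³.
A CSTR operates uniformly at the exit composition, giving r_D = 3.083 and r_U = 0.03727 (each k·C_A^n at C_A = 0.8467).
Fraction of consumed A going to D: r_D/(r_D+r_U) = 0.9881.
C_D = 0.9881·C_{A0}·X = 0.9881×1.96×0.568 = 1.10 kmol/m³.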